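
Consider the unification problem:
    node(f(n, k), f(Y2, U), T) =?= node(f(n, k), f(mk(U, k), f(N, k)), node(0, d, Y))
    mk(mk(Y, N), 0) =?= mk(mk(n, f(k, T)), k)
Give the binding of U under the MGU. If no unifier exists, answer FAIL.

Decompose node/3: f(n, k) =?= f(n, k),  f(Y2, U) =?= f(mk(U, k), f(N, k)),  T =?= node(0, d, Y).
Delete trivial equation f(n, k) =?= f(n, k).
Decompose f/2: Y2 =?= mk(U, k),  U =?= f(N, k).
Bind Y2 := mk(U, k); no other remaining equation mentions Y2.
Bind U := f(N, k); no other remaining equation mentions U. Substituting into the earlier binding gives Y2 := mk(f(N, k), k).
Bind T := node(0, d, Y); substituting into the remaining equation gives: mk(mk(Y, N), 0) =?= mk(mk(n, f(k, node(0, d, Y))), k).
Decompose mk/2: mk(Y, N) =?= mk(n, f(k, node(0, d, Y))),  0 =?= k.
Decompose mk/2: Y =?= n,  N =?= f(k, node(0, d, Y)).
Bind Y := n; substituting into the one remaining equation that mentions Y gives: N =?= f(k, node(0, d, n)). Substituting into the earlier binding gives T := node(0, d, n).
Bind N := f(k, node(0, d, n)); no other remaining equation mentions N. Substituting into the earlier bindings gives Y2 := mk(f(f(k, node(0, d, n)), k), k), U := f(f(k, node(0, d, n)), k).
Clash: constants 0 and k differ; no unifier exists.

FAIL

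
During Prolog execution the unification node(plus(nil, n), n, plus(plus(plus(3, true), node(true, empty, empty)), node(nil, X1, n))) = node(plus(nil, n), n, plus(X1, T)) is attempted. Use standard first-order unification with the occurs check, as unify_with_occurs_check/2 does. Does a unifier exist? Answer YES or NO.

Decompose node/3: plus(nil, n) = plus(nil, n),  n = n,  plus(plus(plus(3, true), node(true, empty, empty)), node(nil, X1, n)) = plus(X1, T).
Delete trivial equation plus(nil, n) = plus(nil, n).
Delete trivial equation n = n.
Decompose plus/2: plus(plus(3, true), node(true, empty, empty)) = X1,  node(nil, X1, n) = T.
Bind X1 := plus(plus(3, true), node(true, empty, empty)); substituting into the remaining equation gives: node(nil, plus(plus(3, true), node(true, empty, empty)), n) = T.
Bind T := node(nil, plus(plus(3, true), node(true, empty, empty)), n).
No equations remain and no clash or occurs-check failure arose, so a unifier exists.

YES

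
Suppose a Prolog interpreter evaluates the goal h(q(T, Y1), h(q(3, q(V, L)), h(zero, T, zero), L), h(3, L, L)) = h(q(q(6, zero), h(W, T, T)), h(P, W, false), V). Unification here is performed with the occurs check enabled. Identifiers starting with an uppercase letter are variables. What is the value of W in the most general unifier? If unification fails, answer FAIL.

Decompose h/3: q(T, Y1) = q(q(6, zero), h(W, T, T)),  h(q(3, q(V, L)), h(zero, T, zero), L) = h(P, W, false),  h(3, L, L) = V.
Decompose q/2: T = q(6, zero),  Y1 = h(W, T, T).
Bind T := q(6, zero); substituting into the 2 remaining equations that mention T gives: Y1 = h(W, q(6, zero), q(6, zero)),  h(q(3, q(V, L)), h(zero, q(6, zero), zero), L) = h(P, W, false).
Bind Y1 := h(W, q(6, zero), q(6, zero)); no other remaining equation mentions Y1.
Decompose h/3: q(3, q(V, L)) = P,  h(zero, q(6, zero), zero) = W,  L = false.
Bind P := q(3, q(V, L)); no other remaining equation mentions P.
Bind W := h(zero, q(6, zero), zero); no other remaining equation mentions W. Substituting into the earlier binding gives Y1 := h(h(zero, q(6, zero), zero), q(6, zero), q(6, zero)).
Bind L := false; substituting into the remaining equation gives: h(3, false, false) = V. Substituting into the earlier binding gives P := q(3, q(V, false)).
Bind V := h(3, false, false). Substituting into the earlier binding gives P := q(3, q(h(3, false, false), false)).
MGU = { T ↦ q(6, zero), Y1 ↦ h(h(zero, q(6, zero), zero), q(6, zero), q(6, zero)), P ↦ q(3, q(h(3, false, false), false)), W ↦ h(zero, q(6, zero), zero), L ↦ false, V ↦ h(3, false, false) }, so W ↦ h(zero, q(6, zero), zero).

h(zero, q(6, zero), zero)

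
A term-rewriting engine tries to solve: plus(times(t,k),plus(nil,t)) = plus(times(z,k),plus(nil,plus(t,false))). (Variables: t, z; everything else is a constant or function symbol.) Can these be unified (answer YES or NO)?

Decompose plus/2: times(t,k) = times(z,k),  plus(nil,t) = plus(nil,plus(t,false)).
Decompose times/2: t = z,  k = k.
Bind t := z; substituting into the one remaining equation that mentions t gives: plus(nil,z) = plus(nil,plus(z,false)).
Delete trivial equation k = k.
Decompose plus/2: nil = nil,  z = plus(z,false).
Delete trivial equation nil = nil.
Occurs check fails: z occurs in plus(z,false); the equation z = plus(z,false) has no finite solution.

NO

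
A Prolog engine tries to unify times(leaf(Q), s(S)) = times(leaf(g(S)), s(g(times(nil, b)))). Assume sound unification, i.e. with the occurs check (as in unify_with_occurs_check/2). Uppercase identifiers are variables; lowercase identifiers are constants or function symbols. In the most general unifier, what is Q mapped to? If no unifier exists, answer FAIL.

g(g(times(nil, b)))

Decompose times/2: leaf(Q) = leaf(g(S)),  s(S) = s(g(times(nil, b))).
Decompose leaf/1: Q = g(S).
Bind Q := g(S); no other remaining equation mentions Q.
Decompose s/1: S = g(times(nil, b)).
Bind S := g(times(nil, b)). Substituting into the earlier binding gives Q := g(g(times(nil, b))).
MGU = { Q = g(g(times(nil, b))), S = g(times(nil, b)) }, so Q = g(g(times(nil, b))).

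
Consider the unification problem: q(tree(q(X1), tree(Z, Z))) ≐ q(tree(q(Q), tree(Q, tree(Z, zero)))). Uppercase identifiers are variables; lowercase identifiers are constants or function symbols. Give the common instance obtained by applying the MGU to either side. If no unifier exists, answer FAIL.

FAIL

Decompose q/1: tree(q(X1), tree(Z, Z)) ≐ tree(q(Q), tree(Q, tree(Z, zero))).
Decompose tree/2: q(X1) ≐ q(Q),  tree(Z, Z) ≐ tree(Q, tree(Z, zero)).
Decompose q/1: X1 ≐ Q.
Bind X1 := Q; no other remaining equation mentions X1.
Decompose tree/2: Z ≐ Q,  Z ≐ tree(Z, zero).
Bind Z := Q; substituting into the remaining equation gives: Q ≐ tree(Q, zero).
Occurs check fails: Q occurs in tree(Q, zero); the equation Q ≐ tree(Q, zero) has no finite solution.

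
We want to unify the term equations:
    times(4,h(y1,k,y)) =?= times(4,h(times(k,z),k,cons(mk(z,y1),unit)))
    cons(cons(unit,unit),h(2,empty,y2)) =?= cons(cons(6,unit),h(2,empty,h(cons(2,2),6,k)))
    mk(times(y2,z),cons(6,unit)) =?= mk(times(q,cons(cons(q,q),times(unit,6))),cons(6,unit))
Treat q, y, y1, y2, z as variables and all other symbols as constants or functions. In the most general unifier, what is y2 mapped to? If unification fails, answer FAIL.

Decompose times/2: 4 =?= 4,  h(y1,k,y) =?= h(times(k,z),k,cons(mk(z,y1),unit)).
Delete trivial equation 4 =?= 4.
Decompose h/3: y1 =?= times(k,z),  k =?= k,  y =?= cons(mk(z,y1),unit).
Bind y1 := times(k,z); substituting into the one remaining equation that mentions y1 gives: y =?= cons(mk(z,times(k,z)),unit).
Delete trivial equation k =?= k.
Bind y := cons(mk(z,times(k,z)),unit); no other remaining equation mentions y.
Decompose cons/2: cons(unit,unit) =?= cons(6,unit),  h(2,empty,y2) =?= h(2,empty,h(cons(2,2),6,k)).
Decompose cons/2: unit =?= 6,  unit =?= unit.
Clash: constants unit and 6 differ; no unifier exists.

FAIL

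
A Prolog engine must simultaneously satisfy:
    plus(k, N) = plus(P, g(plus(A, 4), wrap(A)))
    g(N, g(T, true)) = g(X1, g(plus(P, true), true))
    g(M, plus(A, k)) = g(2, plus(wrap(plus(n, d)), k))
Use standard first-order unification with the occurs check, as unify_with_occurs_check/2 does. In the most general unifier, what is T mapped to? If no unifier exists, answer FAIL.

plus(k, true)

Decompose plus/2: k = P,  N = g(plus(A, 4), wrap(A)).
Bind P := k; substituting into the one remaining equation that mentions P gives: g(N, g(T, true)) = g(X1, g(plus(k, true), true)).
Bind N := g(plus(A, 4), wrap(A)); substituting into the one remaining equation that mentions N gives: g(g(plus(A, 4), wrap(A)), g(T, true)) = g(X1, g(plus(k, true), true)).
Decompose g/2: g(plus(A, 4), wrap(A)) = X1,  g(T, true) = g(plus(k, true), true).
Bind X1 := g(plus(A, 4), wrap(A)); no other remaining equation mentions X1.
Decompose g/2: T = plus(k, true),  true = true.
Bind T := plus(k, true); no other remaining equation mentions T.
Delete trivial equation true = true.
Decompose g/2: M = 2,  plus(A, k) = plus(wrap(plus(n, d)), k).
Bind M := 2; no other remaining equation mentions M.
Decompose plus/2: A = wrap(plus(n, d)),  k = k.
Bind A := wrap(plus(n, d)); no other remaining equation mentions A. Substituting into the earlier bindings gives N := g(plus(wrap(plus(n, d)), 4), wrap(wrap(plus(n, d)))), X1 := g(plus(wrap(plus(n, d)), 4), wrap(wrap(plus(n, d)))).
Delete trivial equation k = k.
MGU = { P -> k, N -> g(plus(wrap(plus(n, d)), 4), wrap(wrap(plus(n, d)))), X1 -> g(plus(wrap(plus(n, d)), 4), wrap(wrap(plus(n, d)))), T -> plus(k, true), M -> 2, A -> wrap(plus(n, d)) }, so T -> plus(k, true).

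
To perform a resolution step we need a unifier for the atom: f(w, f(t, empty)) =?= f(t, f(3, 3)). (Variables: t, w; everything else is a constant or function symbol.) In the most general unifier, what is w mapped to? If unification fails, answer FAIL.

Decompose f/2: w =?= t,  f(t, empty) =?= f(3, 3).
Bind w := t; no other remaining equation mentions w.
Decompose f/2: t =?= 3,  empty =?= 3.
Bind t := 3; no other remaining equation mentions t. Substituting into the earlier binding gives w := 3.
Clash: constants empty and 3 differ; no unifier exists.

FAIL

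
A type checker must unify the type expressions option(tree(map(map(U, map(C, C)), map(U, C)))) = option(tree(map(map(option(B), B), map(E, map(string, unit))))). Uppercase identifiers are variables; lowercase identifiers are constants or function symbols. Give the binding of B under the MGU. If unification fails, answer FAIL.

Decompose option/1: tree(map(map(U, map(C, C)), map(U, C))) = tree(map(map(option(B), B), map(E, map(string, unit)))).
Decompose tree/1: map(map(U, map(C, C)), map(U, C)) = map(map(option(B), B), map(E, map(string, unit))).
Decompose map/2: map(U, map(C, C)) = map(option(B), B),  map(U, C) = map(E, map(string, unit)).
Decompose map/2: U = option(B),  map(C, C) = B.
Bind U := option(B); substituting into the one remaining equation that mentions U gives: map(option(B), C) = map(E, map(string, unit)).
Bind B := map(C, C); substituting into the remaining equation gives: map(option(map(C, C)), C) = map(E, map(string, unit)). Substituting into the earlier binding gives U := option(map(C, C)).
Decompose map/2: option(map(C, C)) = E,  C = map(string, unit).
Bind E := option(map(C, C)); no other remaining equation mentions E.
Bind C := map(string, unit). Substituting into the earlier bindings gives U := option(map(map(string, unit), map(string, unit))), B := map(map(string, unit), map(string, unit)), E := option(map(map(string, unit), map(string, unit))).
MGU = { U -> option(map(map(string, unit), map(string, unit))), B -> map(map(string, unit), map(string, unit)), E -> option(map(map(string, unit), map(string, unit))), C -> map(string, unit) }, so B -> map(map(string, unit), map(string, unit)).

map(map(string, unit), map(string, unit))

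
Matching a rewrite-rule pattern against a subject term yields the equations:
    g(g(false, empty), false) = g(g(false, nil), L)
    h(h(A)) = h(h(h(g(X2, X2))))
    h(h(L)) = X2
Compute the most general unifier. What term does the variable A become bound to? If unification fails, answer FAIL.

FAIL

Decompose g/2: g(false, empty) = g(false, nil),  false = L.
Decompose g/2: false = false,  empty = nil.
Delete trivial equation false = false.
Clash: constants empty and nil differ; no unifier exists.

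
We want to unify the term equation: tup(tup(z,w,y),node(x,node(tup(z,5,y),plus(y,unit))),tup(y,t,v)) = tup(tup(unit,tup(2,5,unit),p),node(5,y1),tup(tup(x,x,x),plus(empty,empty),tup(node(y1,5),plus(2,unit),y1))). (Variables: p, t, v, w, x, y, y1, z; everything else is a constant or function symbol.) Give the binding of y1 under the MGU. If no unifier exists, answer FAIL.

node(tup(unit,5,tup(5,5,5)),plus(tup(5,5,5),unit))

Decompose tup/3: tup(z,w,y) = tup(unit,tup(2,5,unit),p),  node(x,node(tup(z,5,y),plus(y,unit))) = node(5,y1),  tup(y,t,v) = tup(tup(x,x,x),plus(empty,empty),tup(node(y1,5),plus(2,unit),y1)).
Decompose tup/3: z = unit,  w = tup(2,5,unit),  y = p.
Bind z := unit; substituting into the one remaining equation that mentions z gives: node(x,node(tup(unit,5,y),plus(y,unit))) = node(5,y1).
Bind w := tup(2,5,unit); no other remaining equation mentions w.
Bind y := p; substituting into the remaining equations gives: node(x,node(tup(unit,5,p),plus(p,unit))) = node(5,y1),  tup(p,t,v) = tup(tup(x,x,x),plus(empty,empty),tup(node(y1,5),plus(2,unit),y1)).
Decompose node/2: x = 5,  node(tup(unit,5,p),plus(p,unit)) = y1.
Bind x := 5; substituting into the one remaining equation that mentions x gives: tup(p,t,v) = tup(tup(5,5,5),plus(empty,empty),tup(node(y1,5),plus(2,unit),y1)).
Bind y1 := node(tup(unit,5,p),plus(p,unit)); substituting into the remaining equation gives: tup(p,t,v) = tup(tup(5,5,5),plus(empty,empty),tup(node(node(tup(unit,5,p),plus(p,unit)),5),plus(2,unit),node(tup(unit,5,p),plus(p,unit)))).
Decompose tup/3: p = tup(5,5,5),  t = plus(empty,empty),  v = tup(node(node(tup(unit,5,p),plus(p,unit)),5),plus(2,unit),node(tup(unit,5,p),plus(p,unit))).
Bind p := tup(5,5,5); substituting into the one remaining equation that mentions p gives: v = tup(node(node(tup(unit,5,tup(5,5,5)),plus(tup(5,5,5),unit)),5),plus(2,unit),node(tup(unit,5,tup(5,5,5)),plus(tup(5,5,5),unit))). Substituting into the earlier bindings gives y := tup(5,5,5), y1 := node(tup(unit,5,tup(5,5,5)),plus(tup(5,5,5),unit)).
Bind t := plus(empty,empty); no other remaining equation mentions t.
Bind v := tup(node(node(tup(unit,5,tup(5,5,5)),plus(tup(5,5,5),unit)),5),plus(2,unit),node(tup(unit,5,tup(5,5,5)),plus(tup(5,5,5),unit))).
MGU = { z := unit, w := tup(2,5,unit), y := tup(5,5,5), x := 5, y1 := node(tup(unit,5,tup(5,5,5)),plus(tup(5,5,5),unit)), p := tup(5,5,5), t := plus(empty,empty), v := tup(node(node(tup(unit,5,tup(5,5,5)),plus(tup(5,5,5),unit)),5),plus(2,unit),node(tup(unit,5,tup(5,5,5)),plus(tup(5,5,5),unit))) }, so y1 := node(tup(unit,5,tup(5,5,5)),plus(tup(5,5,5),unit)).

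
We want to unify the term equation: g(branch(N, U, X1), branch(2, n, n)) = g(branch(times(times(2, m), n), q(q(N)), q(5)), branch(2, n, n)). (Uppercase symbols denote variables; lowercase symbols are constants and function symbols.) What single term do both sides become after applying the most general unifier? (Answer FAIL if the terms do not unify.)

Decompose g/2: branch(N, U, X1) = branch(times(times(2, m), n), q(q(N)), q(5)),  branch(2, n, n) = branch(2, n, n).
Decompose branch/3: N = times(times(2, m), n),  U = q(q(N)),  X1 = q(5).
Bind N := times(times(2, m), n); substituting into the one remaining equation that mentions N gives: U = q(q(times(times(2, m), n))).
Bind U := q(q(times(times(2, m), n))); no other remaining equation mentions U.
Bind X1 := q(5); no other remaining equation mentions X1.
Delete trivial equation branch(2, n, n) = branch(2, n, n).
Applying the MGU to either side gives g(branch(times(times(2, m), n), q(q(times(times(2, m), n))), q(5)), branch(2, n, n)).

g(branch(times(times(2, m), n), q(q(times(times(2, m), n))), q(5)), branch(2, n, n))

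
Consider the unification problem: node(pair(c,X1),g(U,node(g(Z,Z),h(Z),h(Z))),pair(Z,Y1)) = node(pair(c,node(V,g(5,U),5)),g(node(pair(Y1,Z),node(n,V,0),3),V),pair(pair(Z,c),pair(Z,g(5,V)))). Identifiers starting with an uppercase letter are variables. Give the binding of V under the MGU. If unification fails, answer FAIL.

FAIL

Decompose node/3: pair(c,X1) = pair(c,node(V,g(5,U),5)),  g(U,node(g(Z,Z),h(Z),h(Z))) = g(node(pair(Y1,Z),node(n,V,0),3),V),  pair(Z,Y1) = pair(pair(Z,c),pair(Z,g(5,V))).
Decompose pair/2: c = c,  X1 = node(V,g(5,U),5).
Delete trivial equation c = c.
Bind X1 := node(V,g(5,U),5); no other remaining equation mentions X1.
Decompose g/2: U = node(pair(Y1,Z),node(n,V,0),3),  node(g(Z,Z),h(Z),h(Z)) = V.
Bind U := node(pair(Y1,Z),node(n,V,0),3); no other remaining equation mentions U. Substituting into the earlier binding gives X1 := node(V,g(5,node(pair(Y1,Z),node(n,V,0),3)),5).
Bind V := node(g(Z,Z),h(Z),h(Z)); substituting into the remaining equation gives: pair(Z,Y1) = pair(pair(Z,c),pair(Z,g(5,node(g(Z,Z),h(Z),h(Z))))). Substituting into the earlier bindings gives X1 := node(node(g(Z,Z),h(Z),h(Z)),g(5,node(pair(Y1,Z),node(n,node(g(Z,Z),h(Z),h(Z)),0),3)),5), U := node(pair(Y1,Z),node(n,node(g(Z,Z),h(Z),h(Z)),0),3).
Decompose pair/2: Z = pair(Z,c),  Y1 = pair(Z,g(5,node(g(Z,Z),h(Z),h(Z)))).
Occurs check fails: Z occurs in pair(Z,c); the equation Z = pair(Z,c) has no finite solution.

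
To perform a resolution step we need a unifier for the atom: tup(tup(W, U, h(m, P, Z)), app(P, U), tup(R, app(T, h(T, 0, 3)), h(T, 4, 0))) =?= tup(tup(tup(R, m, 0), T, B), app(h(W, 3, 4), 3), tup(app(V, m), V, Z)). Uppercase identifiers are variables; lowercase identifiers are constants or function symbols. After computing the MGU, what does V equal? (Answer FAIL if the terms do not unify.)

Decompose tup/3: tup(W, U, h(m, P, Z)) =?= tup(tup(R, m, 0), T, B),  app(P, U) =?= app(h(W, 3, 4), 3),  tup(R, app(T, h(T, 0, 3)), h(T, 4, 0)) =?= tup(app(V, m), V, Z).
Decompose tup/3: W =?= tup(R, m, 0),  U =?= T,  h(m, P, Z) =?= B.
Bind W := tup(R, m, 0); substituting into the one remaining equation that mentions W gives: app(P, U) =?= app(h(tup(R, m, 0), 3, 4), 3).
Bind U := T; substituting into the one remaining equation that mentions U gives: app(P, T) =?= app(h(tup(R, m, 0), 3, 4), 3).
Bind B := h(m, P, Z); no other remaining equation mentions B.
Decompose app/2: P =?= h(tup(R, m, 0), 3, 4),  T =?= 3.
Bind P := h(tup(R, m, 0), 3, 4); no other remaining equation mentions P. Substituting into the earlier binding gives B := h(m, h(tup(R, m, 0), 3, 4), Z).
Bind T := 3; substituting into the remaining equation gives: tup(R, app(3, h(3, 0, 3)), h(3, 4, 0)) =?= tup(app(V, m), V, Z). Substituting into the earlier binding gives U := 3.
Decompose tup/3: R =?= app(V, m),  app(3, h(3, 0, 3)) =?= V,  h(3, 4, 0) =?= Z.
Bind R := app(V, m); no other remaining equation mentions R. Substituting into the earlier bindings gives W := tup(app(V, m), m, 0), B := h(m, h(tup(app(V, m), m, 0), 3, 4), Z), P := h(tup(app(V, m), m, 0), 3, 4).
Bind V := app(3, h(3, 0, 3)); no other remaining equation mentions V. Substituting into the earlier bindings gives W := tup(app(app(3, h(3, 0, 3)), m), m, 0), B := h(m, h(tup(app(app(3, h(3, 0, 3)), m), m, 0), 3, 4), Z), P := h(tup(app(app(3, h(3, 0, 3)), m), m, 0), 3, 4), R := app(app(3, h(3, 0, 3)), m).
Bind Z := h(3, 4, 0). Substituting into the earlier binding gives B := h(m, h(tup(app(app(3, h(3, 0, 3)), m), m, 0), 3, 4), h(3, 4, 0)).
MGU = { W -> tup(app(app(3, h(3, 0, 3)), m), m, 0), U -> 3, B -> h(m, h(tup(app(app(3, h(3, 0, 3)), m), m, 0), 3, 4), h(3, 4, 0)), P -> h(tup(app(app(3, h(3, 0, 3)), m), m, 0), 3, 4), T -> 3, R -> app(app(3, h(3, 0, 3)), m), V -> app(3, h(3, 0, 3)), Z -> h(3, 4, 0) }, so V -> app(3, h(3, 0, 3)).

app(3, h(3, 0, 3))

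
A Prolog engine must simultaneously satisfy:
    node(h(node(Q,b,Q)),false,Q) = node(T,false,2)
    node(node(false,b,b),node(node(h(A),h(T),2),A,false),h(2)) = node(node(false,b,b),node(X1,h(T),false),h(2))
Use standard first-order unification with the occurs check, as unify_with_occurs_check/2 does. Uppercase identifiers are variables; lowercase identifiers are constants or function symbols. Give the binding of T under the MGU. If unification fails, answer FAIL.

Decompose node/3: h(node(Q,b,Q)) = T,  false = false,  Q = 2.
Bind T := h(node(Q,b,Q)); substituting into the one remaining equation that mentions T gives: node(node(false,b,b),node(node(h(A),h(h(node(Q,b,Q))),2),A,false),h(2)) = node(node(false,b,b),node(X1,h(h(node(Q,b,Q))),false),h(2)).
Delete trivial equation false = false.
Bind Q := 2; substituting into the remaining equation gives: node(node(false,b,b),node(node(h(A),h(h(node(2,b,2))),2),A,false),h(2)) = node(node(false,b,b),node(X1,h(h(node(2,b,2))),false),h(2)). Substituting into the earlier binding gives T := h(node(2,b,2)).
Decompose node/3: node(false,b,b) = node(false,b,b),  node(node(h(A),h(h(node(2,b,2))),2),A,false) = node(X1,h(h(node(2,b,2))),false),  h(2) = h(2).
Delete trivial equation node(false,b,b) = node(false,b,b).
Decompose node/3: node(h(A),h(h(node(2,b,2))),2) = X1,  A = h(h(node(2,b,2))),  false = false.
Bind X1 := node(h(A),h(h(node(2,b,2))),2); no other remaining equation mentions X1.
Bind A := h(h(node(2,b,2))); no other remaining equation mentions A. Substituting into the earlier binding gives X1 := node(h(h(h(node(2,b,2)))),h(h(node(2,b,2))),2).
Delete trivial equation false = false.
Delete trivial equation h(2) = h(2).
MGU = { T -> h(node(2,b,2)), Q -> 2, X1 -> node(h(h(h(node(2,b,2)))),h(h(node(2,b,2))),2), A -> h(h(node(2,b,2))) }, so T -> h(node(2,b,2)).

h(node(2,b,2))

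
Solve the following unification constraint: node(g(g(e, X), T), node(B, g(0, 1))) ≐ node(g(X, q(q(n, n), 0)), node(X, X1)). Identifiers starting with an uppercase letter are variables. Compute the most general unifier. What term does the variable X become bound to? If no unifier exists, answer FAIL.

FAIL

Decompose node/2: g(g(e, X), T) ≐ g(X, q(q(n, n), 0)),  node(B, g(0, 1)) ≐ node(X, X1).
Decompose g/2: g(e, X) ≐ X,  T ≐ q(q(n, n), 0).
Occurs check fails: X occurs in g(e, X); the equation X ≐ g(e, X) has no finite solution.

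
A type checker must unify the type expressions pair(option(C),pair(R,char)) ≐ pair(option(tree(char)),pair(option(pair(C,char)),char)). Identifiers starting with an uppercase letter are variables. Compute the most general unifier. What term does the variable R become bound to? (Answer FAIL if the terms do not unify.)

option(pair(tree(char),char))

Decompose pair/2: option(C) ≐ option(tree(char)),  pair(R,char) ≐ pair(option(pair(C,char)),char).
Decompose option/1: C ≐ tree(char).
Bind C := tree(char); substituting into the remaining equation gives: pair(R,char) ≐ pair(option(pair(tree(char),char)),char).
Decompose pair/2: R ≐ option(pair(tree(char),char)),  char ≐ char.
Bind R := option(pair(tree(char),char)); no other remaining equation mentions R.
Delete trivial equation char ≐ char.
MGU = { C -> tree(char), R -> option(pair(tree(char),char)) }, so R -> option(pair(tree(char),char)).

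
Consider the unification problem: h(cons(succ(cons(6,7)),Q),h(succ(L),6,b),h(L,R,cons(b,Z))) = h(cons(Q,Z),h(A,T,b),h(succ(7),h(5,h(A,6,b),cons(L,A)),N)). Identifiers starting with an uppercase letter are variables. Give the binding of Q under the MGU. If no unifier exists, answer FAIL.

Decompose h/3: cons(succ(cons(6,7)),Q) = cons(Q,Z),  h(succ(L),6,b) = h(A,T,b),  h(L,R,cons(b,Z)) = h(succ(7),h(5,h(A,6,b),cons(L,A)),N).
Decompose cons/2: succ(cons(6,7)) = Q,  Q = Z.
Bind Q := succ(cons(6,7)); substituting into the one remaining equation that mentions Q gives: succ(cons(6,7)) = Z.
Bind Z := succ(cons(6,7)); substituting into the one remaining equation that mentions Z gives: h(L,R,cons(b,succ(cons(6,7)))) = h(succ(7),h(5,h(A,6,b),cons(L,A)),N).
Decompose h/3: succ(L) = A,  6 = T,  b = b.
Bind A := succ(L); substituting into the one remaining equation that mentions A gives: h(L,R,cons(b,succ(cons(6,7)))) = h(succ(7),h(5,h(succ(L),6,b),cons(L,succ(L))),N).
Bind T := 6; no other remaining equation mentions T.
Delete trivial equation b = b.
Decompose h/3: L = succ(7),  R = h(5,h(succ(L),6,b),cons(L,succ(L))),  cons(b,succ(cons(6,7))) = N.
Bind L := succ(7); substituting into the one remaining equation that mentions L gives: R = h(5,h(succ(succ(7)),6,b),cons(succ(7),succ(succ(7)))). Substituting into the earlier binding gives A := succ(succ(7)).
Bind R := h(5,h(succ(succ(7)),6,b),cons(succ(7),succ(succ(7)))); no other remaining equation mentions R.
Bind N := cons(b,succ(cons(6,7))).
MGU = { Q -> succ(cons(6,7)), Z -> succ(cons(6,7)), A -> succ(succ(7)), T -> 6, L -> succ(7), R -> h(5,h(succ(succ(7)),6,b),cons(succ(7),succ(succ(7)))), N -> cons(b,succ(cons(6,7))) }, so Q -> succ(cons(6,7)).

succ(cons(6,7))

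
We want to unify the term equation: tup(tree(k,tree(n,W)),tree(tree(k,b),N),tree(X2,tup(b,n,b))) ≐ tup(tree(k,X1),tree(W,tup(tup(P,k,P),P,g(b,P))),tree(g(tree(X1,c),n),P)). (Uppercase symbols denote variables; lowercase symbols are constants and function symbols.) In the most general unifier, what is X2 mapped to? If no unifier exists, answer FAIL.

g(tree(tree(n,tree(k,b)),c),n)

Decompose tup/3: tree(k,tree(n,W)) ≐ tree(k,X1),  tree(tree(k,b),N) ≐ tree(W,tup(tup(P,k,P),P,g(b,P))),  tree(X2,tup(b,n,b)) ≐ tree(g(tree(X1,c),n),P).
Decompose tree/2: k ≐ k,  tree(n,W) ≐ X1.
Delete trivial equation k ≐ k.
Bind X1 := tree(n,W); substituting into the one remaining equation that mentions X1 gives: tree(X2,tup(b,n,b)) ≐ tree(g(tree(tree(n,W),c),n),P).
Decompose tree/2: tree(k,b) ≐ W,  N ≐ tup(tup(P,k,P),P,g(b,P)).
Bind W := tree(k,b); substituting into the one remaining equation that mentions W gives: tree(X2,tup(b,n,b)) ≐ tree(g(tree(tree(n,tree(k,b)),c),n),P). Substituting into the earlier binding gives X1 := tree(n,tree(k,b)).
Bind N := tup(tup(P,k,P),P,g(b,P)); no other remaining equation mentions N.
Decompose tree/2: X2 ≐ g(tree(tree(n,tree(k,b)),c),n),  tup(b,n,b) ≐ P.
Bind X2 := g(tree(tree(n,tree(k,b)),c),n); no other remaining equation mentions X2.
Bind P := tup(b,n,b). Substituting into the earlier binding gives N := tup(tup(tup(b,n,b),k,tup(b,n,b)),tup(b,n,b),g(b,tup(b,n,b))).
MGU = { X1 -> tree(n,tree(k,b)), W -> tree(k,b), N -> tup(tup(tup(b,n,b),k,tup(b,n,b)),tup(b,n,b),g(b,tup(b,n,b))), X2 -> g(tree(tree(n,tree(k,b)),c),n), P -> tup(b,n,b) }, so X2 -> g(tree(tree(n,tree(k,b)),c),n).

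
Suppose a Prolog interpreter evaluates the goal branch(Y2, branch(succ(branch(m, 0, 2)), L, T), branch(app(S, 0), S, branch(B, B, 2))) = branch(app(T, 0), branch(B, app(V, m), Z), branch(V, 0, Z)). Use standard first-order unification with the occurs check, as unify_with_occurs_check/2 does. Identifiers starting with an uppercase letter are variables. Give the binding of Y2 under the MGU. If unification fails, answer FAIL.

Decompose branch/3: Y2 = app(T, 0),  branch(succ(branch(m, 0, 2)), L, T) = branch(B, app(V, m), Z),  branch(app(S, 0), S, branch(B, B, 2)) = branch(V, 0, Z).
Bind Y2 := app(T, 0); no other remaining equation mentions Y2.
Decompose branch/3: succ(branch(m, 0, 2)) = B,  L = app(V, m),  T = Z.
Bind B := succ(branch(m, 0, 2)); substituting into the one remaining equation that mentions B gives: branch(app(S, 0), S, branch(succ(branch(m, 0, 2)), succ(branch(m, 0, 2)), 2)) = branch(V, 0, Z).
Bind L := app(V, m); no other remaining equation mentions L.
Bind T := Z; no other remaining equation mentions T. Substituting into the earlier binding gives Y2 := app(Z, 0).
Decompose branch/3: app(S, 0) = V,  S = 0,  branch(succ(branch(m, 0, 2)), succ(branch(m, 0, 2)), 2) = Z.
Bind V := app(S, 0); no other remaining equation mentions V. Substituting into the earlier binding gives L := app(app(S, 0), m).
Bind S := 0; no other remaining equation mentions S. Substituting into the earlier bindings gives L := app(app(0, 0), m), V := app(0, 0).
Bind Z := branch(succ(branch(m, 0, 2)), succ(branch(m, 0, 2)), 2). Substituting into the earlier bindings gives Y2 := app(branch(succ(branch(m, 0, 2)), succ(branch(m, 0, 2)), 2), 0), T := branch(succ(branch(m, 0, 2)), succ(branch(m, 0, 2)), 2).
MGU = { Y2 -> app(branch(succ(branch(m, 0, 2)), succ(branch(m, 0, 2)), 2), 0), B -> succ(branch(m, 0, 2)), L -> app(app(0, 0), m), T -> branch(succ(branch(m, 0, 2)), succ(branch(m, 0, 2)), 2), V -> app(0, 0), S -> 0, Z -> branch(succ(branch(m, 0, 2)), succ(branch(m, 0, 2)), 2) }, so Y2 -> app(branch(succ(branch(m, 0, 2)), succ(branch(m, 0, 2)), 2), 0).

app(branch(succ(branch(m, 0, 2)), succ(branch(m, 0, 2)), 2), 0)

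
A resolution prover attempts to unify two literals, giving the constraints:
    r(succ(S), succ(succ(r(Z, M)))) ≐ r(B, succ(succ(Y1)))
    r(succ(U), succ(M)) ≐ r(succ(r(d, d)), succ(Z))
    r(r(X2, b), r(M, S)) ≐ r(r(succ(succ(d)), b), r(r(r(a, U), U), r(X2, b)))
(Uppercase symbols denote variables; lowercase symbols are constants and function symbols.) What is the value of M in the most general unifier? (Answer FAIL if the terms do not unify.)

Decompose r/2: succ(S) ≐ B,  succ(succ(r(Z, M))) ≐ succ(succ(Y1)).
Bind B := succ(S); no other remaining equation mentions B.
Decompose succ/1: succ(r(Z, M)) ≐ succ(Y1).
Decompose succ/1: r(Z, M) ≐ Y1.
Bind Y1 := r(Z, M); no other remaining equation mentions Y1.
Decompose r/2: succ(U) ≐ succ(r(d, d)),  succ(M) ≐ succ(Z).
Decompose succ/1: U ≐ r(d, d).
Bind U := r(d, d); substituting into the one remaining equation that mentions U gives: r(r(X2, b), r(M, S)) ≐ r(r(succ(succ(d)), b), r(r(r(a, r(d, d)), r(d, d)), r(X2, b))).
Decompose succ/1: M ≐ Z.
Bind M := Z; substituting into the remaining equation gives: r(r(X2, b), r(Z, S)) ≐ r(r(succ(succ(d)), b), r(r(r(a, r(d, d)), r(d, d)), r(X2, b))). Substituting into the earlier binding gives Y1 := r(Z, Z).
Decompose r/2: r(X2, b) ≐ r(succ(succ(d)), b),  r(Z, S) ≐ r(r(r(a, r(d, d)), r(d, d)), r(X2, b)).
Decompose r/2: X2 ≐ succ(succ(d)),  b ≐ b.
Bind X2 := succ(succ(d)); substituting into the one remaining equation that mentions X2 gives: r(Z, S) ≐ r(r(r(a, r(d, d)), r(d, d)), r(succ(succ(d)), b)).
Delete trivial equation b ≐ b.
Decompose r/2: Z ≐ r(r(a, r(d, d)), r(d, d)),  S ≐ r(succ(succ(d)), b).
Bind Z := r(r(a, r(d, d)), r(d, d)); no other remaining equation mentions Z. Substituting into the earlier bindings gives Y1 := r(r(r(a, r(d, d)), r(d, d)), r(r(a, r(d, d)), r(d, d))), M := r(r(a, r(d, d)), r(d, d)).
Bind S := r(succ(succ(d)), b). Substituting into the earlier binding gives B := succ(r(succ(succ(d)), b)).
MGU = { B -> succ(r(succ(succ(d)), b)), Y1 -> r(r(r(a, r(d, d)), r(d, d)), r(r(a, r(d, d)), r(d, d))), U -> r(d, d), M -> r(r(a, r(d, d)), r(d, d)), X2 -> succ(succ(d)), Z -> r(r(a, r(d, d)), r(d, d)), S -> r(succ(succ(d)), b) }, so M -> r(r(a, r(d, d)), r(d, d)).

r(r(a, r(d, d)), r(d, d))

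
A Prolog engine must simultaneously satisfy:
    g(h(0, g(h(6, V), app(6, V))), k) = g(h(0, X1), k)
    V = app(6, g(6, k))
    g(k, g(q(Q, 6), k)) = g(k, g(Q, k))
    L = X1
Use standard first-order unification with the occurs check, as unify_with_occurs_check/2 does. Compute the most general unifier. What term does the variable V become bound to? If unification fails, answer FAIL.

Decompose g/2: h(0, g(h(6, V), app(6, V))) = h(0, X1),  k = k.
Decompose h/2: 0 = 0,  g(h(6, V), app(6, V)) = X1.
Delete trivial equation 0 = 0.
Bind X1 := g(h(6, V), app(6, V)); substituting into the one remaining equation that mentions X1 gives: L = g(h(6, V), app(6, V)).
Delete trivial equation k = k.
Bind V := app(6, g(6, k)); substituting into the one remaining equation that mentions V gives: L = g(h(6, app(6, g(6, k))), app(6, app(6, g(6, k)))). Substituting into the earlier binding gives X1 := g(h(6, app(6, g(6, k))), app(6, app(6, g(6, k)))).
Decompose g/2: k = k,  g(q(Q, 6), k) = g(Q, k).
Delete trivial equation k = k.
Decompose g/2: q(Q, 6) = Q,  k = k.
Occurs check fails: Q occurs in q(Q, 6); the equation Q = q(Q, 6) has no finite solution.

FAIL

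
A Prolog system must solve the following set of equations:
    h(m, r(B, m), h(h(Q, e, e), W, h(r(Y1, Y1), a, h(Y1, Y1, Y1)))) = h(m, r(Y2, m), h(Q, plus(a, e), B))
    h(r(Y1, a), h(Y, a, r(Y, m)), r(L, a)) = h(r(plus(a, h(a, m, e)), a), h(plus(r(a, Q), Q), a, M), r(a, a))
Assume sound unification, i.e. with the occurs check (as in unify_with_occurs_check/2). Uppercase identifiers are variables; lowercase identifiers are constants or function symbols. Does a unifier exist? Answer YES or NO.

Decompose h/3: m = m,  r(B, m) = r(Y2, m),  h(h(Q, e, e), W, h(r(Y1, Y1), a, h(Y1, Y1, Y1))) = h(Q, plus(a, e), B).
Delete trivial equation m = m.
Decompose r/2: B = Y2,  m = m.
Bind B := Y2; substituting into the one remaining equation that mentions B gives: h(h(Q, e, e), W, h(r(Y1, Y1), a, h(Y1, Y1, Y1))) = h(Q, plus(a, e), Y2).
Delete trivial equation m = m.
Decompose h/3: h(Q, e, e) = Q,  W = plus(a, e),  h(r(Y1, Y1), a, h(Y1, Y1, Y1)) = Y2.
Occurs check fails: Q occurs in h(Q, e, e); the equation Q = h(Q, e, e) has no finite solution.

NO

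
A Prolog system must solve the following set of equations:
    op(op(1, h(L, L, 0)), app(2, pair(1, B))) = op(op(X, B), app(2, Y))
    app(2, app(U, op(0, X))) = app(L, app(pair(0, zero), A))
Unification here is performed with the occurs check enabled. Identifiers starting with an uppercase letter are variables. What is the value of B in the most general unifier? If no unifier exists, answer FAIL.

h(2, 2, 0)

Decompose op/2: op(1, h(L, L, 0)) = op(X, B),  app(2, pair(1, B)) = app(2, Y).
Decompose op/2: 1 = X,  h(L, L, 0) = B.
Bind X := 1; substituting into the one remaining equation that mentions X gives: app(2, app(U, op(0, 1))) = app(L, app(pair(0, zero), A)).
Bind B := h(L, L, 0); substituting into the one remaining equation that mentions B gives: app(2, pair(1, h(L, L, 0))) = app(2, Y).
Decompose app/2: 2 = 2,  pair(1, h(L, L, 0)) = Y.
Delete trivial equation 2 = 2.
Bind Y := pair(1, h(L, L, 0)); no other remaining equation mentions Y.
Decompose app/2: 2 = L,  app(U, op(0, 1)) = app(pair(0, zero), A).
Bind L := 2; no other remaining equation mentions L. Substituting into the earlier bindings gives B := h(2, 2, 0), Y := pair(1, h(2, 2, 0)).
Decompose app/2: U = pair(0, zero),  op(0, 1) = A.
Bind U := pair(0, zero); no other remaining equation mentions U.
Bind A := op(0, 1).
MGU = { X = 1, B = h(2, 2, 0), Y = pair(1, h(2, 2, 0)), L = 2, U = pair(0, zero), A = op(0, 1) }, so B = h(2, 2, 0).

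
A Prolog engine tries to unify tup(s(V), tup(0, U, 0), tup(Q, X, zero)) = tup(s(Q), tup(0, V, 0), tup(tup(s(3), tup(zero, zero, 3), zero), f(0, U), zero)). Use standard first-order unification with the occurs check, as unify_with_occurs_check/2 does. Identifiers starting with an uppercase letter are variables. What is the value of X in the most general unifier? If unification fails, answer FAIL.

f(0, tup(s(3), tup(zero, zero, 3), zero))

Decompose tup/3: s(V) = s(Q),  tup(0, U, 0) = tup(0, V, 0),  tup(Q, X, zero) = tup(tup(s(3), tup(zero, zero, 3), zero), f(0, U), zero).
Decompose s/1: V = Q.
Bind V := Q; substituting into the one remaining equation that mentions V gives: tup(0, U, 0) = tup(0, Q, 0).
Decompose tup/3: 0 = 0,  U = Q,  0 = 0.
Delete trivial equation 0 = 0.
Bind U := Q; substituting into the one remaining equation that mentions U gives: tup(Q, X, zero) = tup(tup(s(3), tup(zero, zero, 3), zero), f(0, Q), zero).
Delete trivial equation 0 = 0.
Decompose tup/3: Q = tup(s(3), tup(zero, zero, 3), zero),  X = f(0, Q),  zero = zero.
Bind Q := tup(s(3), tup(zero, zero, 3), zero); substituting into the one remaining equation that mentions Q gives: X = f(0, tup(s(3), tup(zero, zero, 3), zero)). Substituting into the earlier bindings gives V := tup(s(3), tup(zero, zero, 3), zero), U := tup(s(3), tup(zero, zero, 3), zero).
Bind X := f(0, tup(s(3), tup(zero, zero, 3), zero)); no other remaining equation mentions X.
Delete trivial equation zero = zero.
MGU = { V -> tup(s(3), tup(zero, zero, 3), zero), U -> tup(s(3), tup(zero, zero, 3), zero), Q -> tup(s(3), tup(zero, zero, 3), zero), X -> f(0, tup(s(3), tup(zero, zero, 3), zero)) }, so X -> f(0, tup(s(3), tup(zero, zero, 3), zero)).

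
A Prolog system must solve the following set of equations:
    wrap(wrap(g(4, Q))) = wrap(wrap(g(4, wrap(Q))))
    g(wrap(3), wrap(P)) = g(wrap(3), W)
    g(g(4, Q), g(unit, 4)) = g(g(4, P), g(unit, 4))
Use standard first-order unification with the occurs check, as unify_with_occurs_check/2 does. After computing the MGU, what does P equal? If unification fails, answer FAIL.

FAIL

Decompose wrap/1: wrap(g(4, Q)) = wrap(g(4, wrap(Q))).
Decompose wrap/1: g(4, Q) = g(4, wrap(Q)).
Decompose g/2: 4 = 4,  Q = wrap(Q).
Delete trivial equation 4 = 4.
Occurs check fails: Q occurs in wrap(Q); the equation Q = wrap(Q) has no finite solution.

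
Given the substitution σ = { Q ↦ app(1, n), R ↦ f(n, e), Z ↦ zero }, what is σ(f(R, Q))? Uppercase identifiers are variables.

f(f(n, e), app(1, n))

Replace each occurrence of Q with app(1, n).
Replace each occurrence of R with f(n, e).
Result: f(f(n, e), app(1, n)).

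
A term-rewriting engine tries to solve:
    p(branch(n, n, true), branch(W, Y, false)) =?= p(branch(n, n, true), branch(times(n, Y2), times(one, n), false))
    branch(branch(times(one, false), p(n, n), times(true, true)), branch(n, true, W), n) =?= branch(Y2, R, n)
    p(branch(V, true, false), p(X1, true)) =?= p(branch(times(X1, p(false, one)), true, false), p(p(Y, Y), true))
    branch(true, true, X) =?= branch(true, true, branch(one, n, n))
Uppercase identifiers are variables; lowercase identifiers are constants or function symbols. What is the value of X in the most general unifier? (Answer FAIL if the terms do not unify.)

branch(one, n, n)

Decompose p/2: branch(n, n, true) =?= branch(n, n, true),  branch(W, Y, false) =?= branch(times(n, Y2), times(one, n), false).
Delete trivial equation branch(n, n, true) =?= branch(n, n, true).
Decompose branch/3: W =?= times(n, Y2),  Y =?= times(one, n),  false =?= false.
Bind W := times(n, Y2); substituting into the one remaining equation that mentions W gives: branch(branch(times(one, false), p(n, n), times(true, true)), branch(n, true, times(n, Y2)), n) =?= branch(Y2, R, n).
Bind Y := times(one, n); substituting into the one remaining equation that mentions Y gives: p(branch(V, true, false), p(X1, true)) =?= p(branch(times(X1, p(false, one)), true, false), p(p(times(one, n), times(one, n)), true)).
Delete trivial equation false =?= false.
Decompose branch/3: branch(times(one, false), p(n, n), times(true, true)) =?= Y2,  branch(n, true, times(n, Y2)) =?= R,  n =?= n.
Bind Y2 := branch(times(one, false), p(n, n), times(true, true)); substituting into the one remaining equation that mentions Y2 gives: branch(n, true, times(n, branch(times(one, false), p(n, n), times(true, true)))) =?= R. Substituting into the earlier binding gives W := times(n, branch(times(one, false), p(n, n), times(true, true))).
Bind R := branch(n, true, times(n, branch(times(one, false), p(n, n), times(true, true)))); no other remaining equation mentions R.
Delete trivial equation n =?= n.
Decompose p/2: branch(V, true, false) =?= branch(times(X1, p(false, one)), true, false),  p(X1, true) =?= p(p(times(one, n), times(one, n)), true).
Decompose branch/3: V =?= times(X1, p(false, one)),  true =?= true,  false =?= false.
Bind V := times(X1, p(false, one)); no other remaining equation mentions V.
Delete trivial equation true =?= true.
Delete trivial equation false =?= false.
Decompose p/2: X1 =?= p(times(one, n), times(one, n)),  true =?= true.
Bind X1 := p(times(one, n), times(one, n)); no other remaining equation mentions X1. Substituting into the earlier binding gives V := times(p(times(one, n), times(one, n)), p(false, one)).
Delete trivial equation true =?= true.
Decompose branch/3: true =?= true,  true =?= true,  X =?= branch(one, n, n).
Delete trivial equation true =?= true.
Delete trivial equation true =?= true.
Bind X := branch(one, n, n).
MGU = { W ↦ times(n, branch(times(one, false), p(n, n), times(true, true))), Y ↦ times(one, n), Y2 ↦ branch(times(one, false), p(n, n), times(true, true)), R ↦ branch(n, true, times(n, branch(times(one, false), p(n, n), times(true, true)))), V ↦ times(p(times(one, n), times(one, n)), p(false, one)), X1 ↦ p(times(one, n), times(one, n)), X ↦ branch(one, n, n) }, so X ↦ branch(one, n, n).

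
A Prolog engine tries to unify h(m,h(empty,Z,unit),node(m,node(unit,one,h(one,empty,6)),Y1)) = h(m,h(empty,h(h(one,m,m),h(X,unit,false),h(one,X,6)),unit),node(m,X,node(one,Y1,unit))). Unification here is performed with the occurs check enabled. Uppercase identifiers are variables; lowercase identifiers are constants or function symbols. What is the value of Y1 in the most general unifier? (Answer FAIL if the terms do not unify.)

Decompose h/3: m = m,  h(empty,Z,unit) = h(empty,h(h(one,m,m),h(X,unit,false),h(one,X,6)),unit),  node(m,node(unit,one,h(one,empty,6)),Y1) = node(m,X,node(one,Y1,unit)).
Delete trivial equation m = m.
Decompose h/3: empty = empty,  Z = h(h(one,m,m),h(X,unit,false),h(one,X,6)),  unit = unit.
Delete trivial equation empty = empty.
Bind Z := h(h(one,m,m),h(X,unit,false),h(one,X,6)); no other remaining equation mentions Z.
Delete trivial equation unit = unit.
Decompose node/3: m = m,  node(unit,one,h(one,empty,6)) = X,  Y1 = node(one,Y1,unit).
Delete trivial equation m = m.
Bind X := node(unit,one,h(one,empty,6)); no other remaining equation mentions X. Substituting into the earlier binding gives Z := h(h(one,m,m),h(node(unit,one,h(one,empty,6)),unit,false),h(one,node(unit,one,h(one,empty,6)),6)).
Occurs check fails: Y1 occurs in node(one,Y1,unit); the equation Y1 = node(one,Y1,unit) has no finite solution.

FAIL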